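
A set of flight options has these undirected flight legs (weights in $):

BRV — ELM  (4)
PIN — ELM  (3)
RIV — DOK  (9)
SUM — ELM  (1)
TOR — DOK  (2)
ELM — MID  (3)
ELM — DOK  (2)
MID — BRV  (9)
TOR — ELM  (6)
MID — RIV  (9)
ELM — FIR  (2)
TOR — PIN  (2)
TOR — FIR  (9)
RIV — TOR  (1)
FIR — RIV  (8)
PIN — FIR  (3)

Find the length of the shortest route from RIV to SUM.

$6

Candidate routes:
RIV - TOR - PIN - ELM - SUM: 1+2+3+1 = 7
RIV - TOR - DOK - ELM - SUM: 1+2+2+1 = 6
Cheapest is RIV - TOR - DOK - ELM - SUM at $6.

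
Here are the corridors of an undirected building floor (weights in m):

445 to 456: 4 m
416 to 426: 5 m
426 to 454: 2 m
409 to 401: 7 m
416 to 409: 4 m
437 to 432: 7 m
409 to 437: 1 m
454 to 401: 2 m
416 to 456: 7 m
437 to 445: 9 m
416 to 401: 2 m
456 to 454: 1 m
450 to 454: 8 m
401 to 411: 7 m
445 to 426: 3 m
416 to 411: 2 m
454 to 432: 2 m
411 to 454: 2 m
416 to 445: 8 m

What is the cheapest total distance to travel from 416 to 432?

Candidate routes:
416 → 456 → 454 → 432: 7+1+2 = 10
416 → 426 → 454 → 432: 5+2+2 = 9
416 → 409 → 437 → 432: 4+1+7 = 12
416 → 411 → 454 → 432: 2+2+2 = 6
The minimum is 6 m via 416 → 411 → 454 → 432.

6 m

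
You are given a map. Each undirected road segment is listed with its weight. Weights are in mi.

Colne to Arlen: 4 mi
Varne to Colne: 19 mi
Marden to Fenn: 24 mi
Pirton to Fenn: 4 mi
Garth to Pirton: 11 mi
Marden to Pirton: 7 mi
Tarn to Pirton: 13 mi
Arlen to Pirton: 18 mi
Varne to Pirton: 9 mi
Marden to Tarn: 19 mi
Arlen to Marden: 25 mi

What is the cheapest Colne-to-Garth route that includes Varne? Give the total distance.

Shortest Colne→Varne: Colne → Varne = 19
Shortest Varne→Garth: Varne → Pirton → Garth = 20
Total via Varne: 19 + 20 = 39 mi.

39 mi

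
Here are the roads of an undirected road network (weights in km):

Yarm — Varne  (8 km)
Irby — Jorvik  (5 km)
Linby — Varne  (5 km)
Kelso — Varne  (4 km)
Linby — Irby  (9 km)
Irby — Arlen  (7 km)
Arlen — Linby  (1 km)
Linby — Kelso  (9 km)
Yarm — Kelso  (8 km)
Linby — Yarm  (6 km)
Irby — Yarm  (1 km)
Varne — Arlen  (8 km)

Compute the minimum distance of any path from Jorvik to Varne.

14 km

Running Dijkstra from Jorvik:
Jorvik: 0
Irby: 5  (via Jorvik)
Yarm: 6  (via Irby)
Arlen: 12  (via Irby)
Linby: 12  (via Yarm)
Kelso: 14  (via Yarm)
Varne: 14  (via Yarm)
Shortest route: Jorvik → Irby → Yarm → Varne = 14 km.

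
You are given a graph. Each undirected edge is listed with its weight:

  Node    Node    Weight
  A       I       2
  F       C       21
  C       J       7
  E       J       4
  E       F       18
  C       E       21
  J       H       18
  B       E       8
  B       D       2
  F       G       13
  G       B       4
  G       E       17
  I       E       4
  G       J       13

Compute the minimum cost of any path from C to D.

Settle nodes by increasing distance from C:
C: 0
J: 7  (via C)
E: 11  (via J)
I: 15  (via E)
A: 17  (via I)
B: 19  (via E)
G: 20  (via J)
D: 21  (via B)
Shortest route: C → J → E → B → D = 21.

21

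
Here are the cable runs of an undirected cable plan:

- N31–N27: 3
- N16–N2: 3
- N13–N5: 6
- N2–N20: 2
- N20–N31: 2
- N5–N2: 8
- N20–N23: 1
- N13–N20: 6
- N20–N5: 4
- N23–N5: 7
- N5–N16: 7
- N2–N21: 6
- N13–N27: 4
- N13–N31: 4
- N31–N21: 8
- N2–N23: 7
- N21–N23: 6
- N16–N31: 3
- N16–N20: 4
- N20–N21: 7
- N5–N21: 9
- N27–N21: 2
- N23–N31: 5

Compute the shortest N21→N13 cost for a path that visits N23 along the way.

Shortest N21→N23: N21–N23 = 6
Best N23 to N13: N23–N20–N13 costing 7
Total via N23: 6 + 7 = 13.

13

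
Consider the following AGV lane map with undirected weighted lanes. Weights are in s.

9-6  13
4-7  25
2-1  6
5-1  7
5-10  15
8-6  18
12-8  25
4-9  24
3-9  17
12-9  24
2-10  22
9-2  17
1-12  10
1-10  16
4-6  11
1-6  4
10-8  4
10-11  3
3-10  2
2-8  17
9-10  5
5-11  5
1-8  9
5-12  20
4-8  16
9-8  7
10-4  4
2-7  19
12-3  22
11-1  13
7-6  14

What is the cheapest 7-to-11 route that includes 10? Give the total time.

Shortest 7→10: 7 → 4 → 10 = 29
Shortest 10→11: 10 → 11 = 3
Total via 10: 29 + 3 = 32 s.

32 s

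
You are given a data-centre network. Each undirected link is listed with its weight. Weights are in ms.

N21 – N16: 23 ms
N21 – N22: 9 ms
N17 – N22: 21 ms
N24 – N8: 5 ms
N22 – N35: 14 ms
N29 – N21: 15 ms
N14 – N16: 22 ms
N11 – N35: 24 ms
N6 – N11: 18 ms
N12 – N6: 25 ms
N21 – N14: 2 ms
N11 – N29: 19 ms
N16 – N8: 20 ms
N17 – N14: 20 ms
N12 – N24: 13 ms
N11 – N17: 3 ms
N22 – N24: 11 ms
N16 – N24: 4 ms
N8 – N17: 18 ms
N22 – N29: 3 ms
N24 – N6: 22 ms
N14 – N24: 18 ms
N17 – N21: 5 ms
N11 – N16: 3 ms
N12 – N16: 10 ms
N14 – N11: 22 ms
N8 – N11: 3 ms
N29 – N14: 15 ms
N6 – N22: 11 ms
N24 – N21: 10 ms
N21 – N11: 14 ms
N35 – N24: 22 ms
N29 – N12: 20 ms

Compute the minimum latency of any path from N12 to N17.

16 ms

Running Dijkstra from N12:
N12: 0
N16: 10  (via N12)
N24: 13  (via N12)
N11: 13  (via N16)
N8: 16  (via N11)
N17: 16  (via N11)
Shortest route: N12–N16–N11–N17 = 16 ms.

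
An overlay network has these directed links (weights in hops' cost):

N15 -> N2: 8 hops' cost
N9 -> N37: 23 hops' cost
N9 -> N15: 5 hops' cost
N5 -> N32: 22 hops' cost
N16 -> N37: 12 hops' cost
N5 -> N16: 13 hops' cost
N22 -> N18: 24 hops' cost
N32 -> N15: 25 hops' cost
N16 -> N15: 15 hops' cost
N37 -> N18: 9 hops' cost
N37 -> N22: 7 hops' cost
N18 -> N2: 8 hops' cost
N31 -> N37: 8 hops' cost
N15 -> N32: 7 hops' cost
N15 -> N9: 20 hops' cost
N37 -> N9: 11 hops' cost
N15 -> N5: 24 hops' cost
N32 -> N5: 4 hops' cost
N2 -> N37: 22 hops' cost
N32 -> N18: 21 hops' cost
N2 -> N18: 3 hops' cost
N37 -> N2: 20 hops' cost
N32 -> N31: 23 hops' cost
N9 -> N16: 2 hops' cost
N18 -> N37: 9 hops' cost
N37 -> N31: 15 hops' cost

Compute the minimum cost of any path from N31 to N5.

35 hops' cost

Compare a few routes:
N31 → N37 → N9 → N16 → N15 → N32 → N5: 8+11+2+15+7+4 = 47
N31 → N37 → N9 → N15 → N5: 8+11+5+24 = 48
N31 → N37 → N9 → N15 → N32 → N5: 8+11+5+7+4 = 35
The minimum is 35 hops' cost via N31 → N37 → N9 → N15 → N32 → N5.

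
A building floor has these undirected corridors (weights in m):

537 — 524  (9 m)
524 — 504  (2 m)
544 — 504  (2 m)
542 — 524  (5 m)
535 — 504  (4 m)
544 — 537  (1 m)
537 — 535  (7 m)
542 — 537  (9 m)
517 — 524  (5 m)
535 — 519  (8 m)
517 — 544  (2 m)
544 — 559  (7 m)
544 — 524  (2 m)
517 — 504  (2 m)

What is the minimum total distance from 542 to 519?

19 m

Enumerating some paths:
542–524–544–517–504–535–519: 5+2+2+2+4+8 = 23
542–524–504–535–519: 5+2+4+8 = 19
542–524–544–537–535–519: 5+2+1+7+8 = 23
542–524–544–504–535–519: 5+2+2+4+8 = 21
Cheapest is 542–524–504–535–519 at 19 m.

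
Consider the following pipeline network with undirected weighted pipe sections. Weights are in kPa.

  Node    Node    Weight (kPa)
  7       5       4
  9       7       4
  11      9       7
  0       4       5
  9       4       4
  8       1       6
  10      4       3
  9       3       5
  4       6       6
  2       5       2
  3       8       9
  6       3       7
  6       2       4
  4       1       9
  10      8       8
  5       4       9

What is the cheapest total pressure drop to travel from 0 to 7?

13 kPa

Settle nodes by increasing distance from 0:
0: 0
4: 5  (via 0)
10: 8  (via 4)
9: 9  (via 4)
6: 11  (via 4)
7: 13  (via 9)
Shortest route: 0–4–9–7 = 13 kPa.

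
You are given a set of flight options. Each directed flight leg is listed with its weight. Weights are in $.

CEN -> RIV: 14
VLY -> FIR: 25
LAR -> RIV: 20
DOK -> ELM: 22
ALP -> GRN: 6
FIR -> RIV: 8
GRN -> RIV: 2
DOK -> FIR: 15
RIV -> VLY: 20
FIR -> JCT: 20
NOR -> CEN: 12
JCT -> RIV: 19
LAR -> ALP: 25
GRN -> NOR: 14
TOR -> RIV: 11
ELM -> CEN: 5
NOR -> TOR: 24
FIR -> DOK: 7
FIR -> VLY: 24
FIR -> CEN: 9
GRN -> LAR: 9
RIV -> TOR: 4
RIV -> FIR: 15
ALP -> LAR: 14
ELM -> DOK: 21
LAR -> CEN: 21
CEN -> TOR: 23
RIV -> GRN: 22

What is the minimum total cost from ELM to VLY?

Running Dijkstra from ELM:
ELM: 0
CEN: 5  (via ELM)
RIV: 19  (via CEN)
DOK: 21  (via ELM)
TOR: 23  (via RIV)
FIR: 34  (via RIV)
VLY: 39  (via RIV)
Shortest route: ELM–CEN–RIV–VLY = $39.

$39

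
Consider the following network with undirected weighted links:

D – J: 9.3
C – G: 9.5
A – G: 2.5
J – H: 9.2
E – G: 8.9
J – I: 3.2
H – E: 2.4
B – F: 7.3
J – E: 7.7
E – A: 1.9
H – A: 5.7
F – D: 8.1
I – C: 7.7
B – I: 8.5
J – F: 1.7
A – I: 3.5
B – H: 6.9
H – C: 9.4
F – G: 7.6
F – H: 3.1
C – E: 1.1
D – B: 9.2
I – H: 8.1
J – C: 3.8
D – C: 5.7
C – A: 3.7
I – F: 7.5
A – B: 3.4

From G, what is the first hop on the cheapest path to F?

Candidate routes:
G–A–E–H–F: 2.5+1.9+2.4+3.1 = 9.9
G–F: 7.6 = 7.6
Cheapest is G–F at 7.6.
So from G the first move is to F.

F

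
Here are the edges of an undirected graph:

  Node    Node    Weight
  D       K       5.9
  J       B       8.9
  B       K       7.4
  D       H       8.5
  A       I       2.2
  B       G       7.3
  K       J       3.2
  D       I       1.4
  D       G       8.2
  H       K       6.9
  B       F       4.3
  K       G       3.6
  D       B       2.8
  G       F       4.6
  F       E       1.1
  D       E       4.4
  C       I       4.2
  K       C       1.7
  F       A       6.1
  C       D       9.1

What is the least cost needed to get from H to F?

14

Shortest distances from H:
H: 0
K: 6.9  (via H)
D: 8.5  (via H)
C: 8.6  (via K)
I: 9.9  (via D)
J: 10.1  (via K)
G: 10.5  (via K)
B: 11.3  (via D)
A: 12.1  (via I)
E: 12.9  (via D)
F: 14  (via E)
Shortest route: H–D–E–F = 14.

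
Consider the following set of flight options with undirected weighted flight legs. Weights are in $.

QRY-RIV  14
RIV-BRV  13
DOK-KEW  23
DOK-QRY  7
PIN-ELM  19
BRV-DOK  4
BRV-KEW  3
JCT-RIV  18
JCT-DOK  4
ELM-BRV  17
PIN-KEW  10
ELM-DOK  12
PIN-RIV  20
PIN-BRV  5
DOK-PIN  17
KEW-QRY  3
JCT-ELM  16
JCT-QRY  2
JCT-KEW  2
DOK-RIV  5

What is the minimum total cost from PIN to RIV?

Compare a few routes:
PIN - BRV - KEW - JCT - DOK - RIV: 5+3+2+4+5 = 19
PIN - BRV - DOK - RIV: 5+4+5 = 14
PIN - BRV - RIV: 5+13 = 18
Cheapest is PIN - BRV - DOK - RIV at $14.

$14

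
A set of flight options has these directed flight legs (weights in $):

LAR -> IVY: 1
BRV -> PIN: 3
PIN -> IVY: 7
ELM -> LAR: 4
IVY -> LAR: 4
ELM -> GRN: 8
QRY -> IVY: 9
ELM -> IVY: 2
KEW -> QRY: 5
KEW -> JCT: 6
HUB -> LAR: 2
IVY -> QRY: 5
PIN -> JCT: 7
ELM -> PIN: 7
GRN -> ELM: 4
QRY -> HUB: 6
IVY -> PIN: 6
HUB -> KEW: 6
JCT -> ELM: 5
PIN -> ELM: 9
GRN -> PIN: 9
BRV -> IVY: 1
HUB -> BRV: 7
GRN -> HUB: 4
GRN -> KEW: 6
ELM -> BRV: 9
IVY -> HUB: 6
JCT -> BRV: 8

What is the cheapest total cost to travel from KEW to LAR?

$13

Enumerating some paths:
KEW–QRY–HUB–LAR: 5+6+2 = 13
KEW–JCT–ELM–LAR: 6+5+4 = 15
KEW–JCT–ELM–IVY–LAR: 6+5+2+4 = 17
The minimum is $13 via KEW–QRY–HUB–LAR.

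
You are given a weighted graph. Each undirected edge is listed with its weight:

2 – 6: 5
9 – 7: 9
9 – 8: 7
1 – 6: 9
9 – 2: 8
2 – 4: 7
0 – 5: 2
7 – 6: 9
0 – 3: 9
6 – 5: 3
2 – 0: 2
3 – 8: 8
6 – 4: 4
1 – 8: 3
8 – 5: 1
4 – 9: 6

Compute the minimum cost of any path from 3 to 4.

16

Settle nodes by increasing distance from 3:
3: 0
8: 8  (via 3)
0: 9  (via 3)
5: 9  (via 8)
1: 11  (via 8)
2: 11  (via 0)
6: 12  (via 5)
9: 15  (via 8)
4: 16  (via 6)
Shortest route: 3–8–5–6–4 = 16.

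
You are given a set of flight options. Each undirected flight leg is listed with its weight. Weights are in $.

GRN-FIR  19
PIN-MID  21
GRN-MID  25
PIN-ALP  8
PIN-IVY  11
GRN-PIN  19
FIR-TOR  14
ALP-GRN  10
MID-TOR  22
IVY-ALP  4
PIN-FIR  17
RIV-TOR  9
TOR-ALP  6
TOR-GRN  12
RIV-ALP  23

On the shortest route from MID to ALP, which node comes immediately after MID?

Candidate routes:
MID–GRN–ALP: 25+10 = 35
MID–PIN–ALP: 21+8 = 29
MID–TOR–ALP: 22+6 = 28
Cheapest is MID–TOR–ALP at $28.
So from MID the first move is to TOR.

TOR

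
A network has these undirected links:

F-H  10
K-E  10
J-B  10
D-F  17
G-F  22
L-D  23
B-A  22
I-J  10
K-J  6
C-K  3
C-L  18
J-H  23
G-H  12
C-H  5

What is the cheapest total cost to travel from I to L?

37

Settle nodes by increasing distance from I:
I: 0
J: 10  (via I)
K: 16  (via J)
C: 19  (via K)
B: 20  (via J)
H: 24  (via C)
E: 26  (via K)
F: 34  (via H)
G: 36  (via H)
L: 37  (via C)
Shortest route: I–J–K–C–L = 37.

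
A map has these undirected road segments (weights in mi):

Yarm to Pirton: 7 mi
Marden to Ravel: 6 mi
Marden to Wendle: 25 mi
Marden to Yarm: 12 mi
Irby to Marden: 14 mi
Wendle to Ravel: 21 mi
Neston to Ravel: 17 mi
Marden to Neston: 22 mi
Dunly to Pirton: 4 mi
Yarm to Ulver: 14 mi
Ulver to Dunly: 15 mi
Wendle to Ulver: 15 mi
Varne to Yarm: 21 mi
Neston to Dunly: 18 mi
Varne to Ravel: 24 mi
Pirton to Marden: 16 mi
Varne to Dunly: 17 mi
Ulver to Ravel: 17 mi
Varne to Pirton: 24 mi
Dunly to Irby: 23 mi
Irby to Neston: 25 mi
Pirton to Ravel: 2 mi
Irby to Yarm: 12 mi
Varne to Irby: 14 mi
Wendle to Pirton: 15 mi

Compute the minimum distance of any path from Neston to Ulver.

33 mi

Candidate routes:
Neston - Dunly - Ulver: 18+15 = 33
Neston - Ravel - Ulver: 17+17 = 34
Cheapest is Neston - Dunly - Ulver at 33 mi.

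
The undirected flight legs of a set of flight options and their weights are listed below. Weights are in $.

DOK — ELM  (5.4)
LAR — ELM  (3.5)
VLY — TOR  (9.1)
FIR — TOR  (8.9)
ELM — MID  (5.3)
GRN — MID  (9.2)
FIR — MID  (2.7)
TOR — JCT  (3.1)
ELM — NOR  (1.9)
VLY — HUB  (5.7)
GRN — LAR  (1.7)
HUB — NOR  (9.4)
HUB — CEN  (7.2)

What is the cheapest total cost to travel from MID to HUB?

Settle nodes by increasing distance from MID:
MID: 0
FIR: 2.7  (via MID)
ELM: 5.3  (via MID)
NOR: 7.2  (via ELM)
LAR: 8.8  (via ELM)
GRN: 9.2  (via MID)
DOK: 10.7  (via ELM)
TOR: 11.6  (via FIR)
JCT: 14.7  (via TOR)
HUB: 16.6  (via NOR)
Shortest route: MID–ELM–NOR–HUB = $16.6.

$16.6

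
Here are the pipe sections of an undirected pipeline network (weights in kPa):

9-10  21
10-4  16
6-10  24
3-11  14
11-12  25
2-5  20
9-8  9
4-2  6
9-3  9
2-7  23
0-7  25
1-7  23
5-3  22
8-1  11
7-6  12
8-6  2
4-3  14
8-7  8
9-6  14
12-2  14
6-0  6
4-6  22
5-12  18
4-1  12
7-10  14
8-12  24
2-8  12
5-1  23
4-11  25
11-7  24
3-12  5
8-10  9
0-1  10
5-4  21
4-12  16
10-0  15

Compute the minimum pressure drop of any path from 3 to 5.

22 kPa

Candidate routes:
3 - 5: 22 = 22
3 - 4 - 5: 14+21 = 35
3 - 12 - 5: 5+18 = 23
The minimum is 22 kPa via 3 - 5.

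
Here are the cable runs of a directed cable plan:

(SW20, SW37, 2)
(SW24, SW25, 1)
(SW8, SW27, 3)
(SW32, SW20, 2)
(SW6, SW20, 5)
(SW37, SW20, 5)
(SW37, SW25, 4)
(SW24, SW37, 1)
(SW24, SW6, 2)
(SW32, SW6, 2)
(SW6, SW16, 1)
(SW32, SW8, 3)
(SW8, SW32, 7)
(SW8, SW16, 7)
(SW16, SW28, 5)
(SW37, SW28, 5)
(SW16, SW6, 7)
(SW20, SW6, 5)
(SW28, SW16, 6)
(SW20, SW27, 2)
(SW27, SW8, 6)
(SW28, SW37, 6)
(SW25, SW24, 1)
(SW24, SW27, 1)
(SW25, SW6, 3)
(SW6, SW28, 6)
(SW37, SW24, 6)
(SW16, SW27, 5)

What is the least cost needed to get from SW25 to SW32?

15

Enumerating some paths:
SW25–SW6–SW16–SW27–SW8–SW32: 3+1+5+6+7 = 22
SW25–SW24–SW6–SW16–SW27–SW8–SW32: 1+2+1+5+6+7 = 22
SW25–SW24–SW37–SW20–SW27–SW8–SW32: 1+1+5+2+6+7 = 22
SW25–SW24–SW27–SW8–SW32: 1+1+6+7 = 15
Cheapest is SW25–SW24–SW27–SW8–SW32 at 15.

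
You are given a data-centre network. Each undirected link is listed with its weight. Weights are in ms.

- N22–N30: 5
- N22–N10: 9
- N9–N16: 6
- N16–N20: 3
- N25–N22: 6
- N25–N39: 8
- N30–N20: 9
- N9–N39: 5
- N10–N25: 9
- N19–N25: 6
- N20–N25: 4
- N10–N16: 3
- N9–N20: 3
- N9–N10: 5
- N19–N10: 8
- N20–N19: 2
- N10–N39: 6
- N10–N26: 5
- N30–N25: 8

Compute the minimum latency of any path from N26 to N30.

Running Dijkstra from N26:
N26: 0
N10: 5  (via N26)
N16: 8  (via N10)
N9: 10  (via N10)
N20: 11  (via N16)
N39: 11  (via N10)
N19: 13  (via N10)
N25: 14  (via N10)
N22: 14  (via N10)
N30: 19  (via N22)
Shortest route: N26–N10–N22–N30 = 19 ms.

19 ms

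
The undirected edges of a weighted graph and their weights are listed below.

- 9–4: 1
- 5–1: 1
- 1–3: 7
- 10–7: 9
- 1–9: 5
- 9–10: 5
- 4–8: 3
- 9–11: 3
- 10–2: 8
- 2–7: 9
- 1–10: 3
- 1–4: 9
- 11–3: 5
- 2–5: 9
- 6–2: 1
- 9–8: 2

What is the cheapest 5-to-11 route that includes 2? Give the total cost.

25

Best 5 to 2: 5–2 costing 9
Shortest 2→11: 2–10–9–11 = 16
Total via 2: 9 + 16 = 25.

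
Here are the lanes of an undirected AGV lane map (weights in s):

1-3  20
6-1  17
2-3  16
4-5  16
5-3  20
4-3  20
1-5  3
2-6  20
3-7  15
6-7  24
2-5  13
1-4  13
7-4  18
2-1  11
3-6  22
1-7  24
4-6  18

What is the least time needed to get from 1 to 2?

Shortest distances from 1:
1: 0
5: 3  (via 1)
2: 11  (via 1)
Shortest route: 1 → 2 = 11 s.

11 s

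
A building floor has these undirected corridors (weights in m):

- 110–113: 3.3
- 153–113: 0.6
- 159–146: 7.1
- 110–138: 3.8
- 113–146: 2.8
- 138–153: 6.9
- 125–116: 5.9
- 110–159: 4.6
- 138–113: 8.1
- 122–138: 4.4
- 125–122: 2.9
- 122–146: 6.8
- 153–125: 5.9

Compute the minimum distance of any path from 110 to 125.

Enumerating some paths:
110–138–122–125: 3.8+4.4+2.9 = 11.1
110–113–153–125: 3.3+0.6+5.9 = 9.8
Cheapest is 110–113–153–125 at 9.8 m.

9.8 m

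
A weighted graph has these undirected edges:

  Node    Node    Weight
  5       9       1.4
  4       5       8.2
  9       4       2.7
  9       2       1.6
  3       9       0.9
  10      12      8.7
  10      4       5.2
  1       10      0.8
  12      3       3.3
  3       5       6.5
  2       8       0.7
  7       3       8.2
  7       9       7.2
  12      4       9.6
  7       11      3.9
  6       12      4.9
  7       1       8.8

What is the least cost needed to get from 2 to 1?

10.3

Running Dijkstra from 2:
2: 0
8: 0.7  (via 2)
9: 1.6  (via 2)
3: 2.5  (via 9)
5: 3  (via 9)
4: 4.3  (via 9)
12: 5.8  (via 3)
7: 8.8  (via 9)
10: 9.5  (via 4)
1: 10.3  (via 10)
Shortest route: 2–9–4–10–1 = 10.3.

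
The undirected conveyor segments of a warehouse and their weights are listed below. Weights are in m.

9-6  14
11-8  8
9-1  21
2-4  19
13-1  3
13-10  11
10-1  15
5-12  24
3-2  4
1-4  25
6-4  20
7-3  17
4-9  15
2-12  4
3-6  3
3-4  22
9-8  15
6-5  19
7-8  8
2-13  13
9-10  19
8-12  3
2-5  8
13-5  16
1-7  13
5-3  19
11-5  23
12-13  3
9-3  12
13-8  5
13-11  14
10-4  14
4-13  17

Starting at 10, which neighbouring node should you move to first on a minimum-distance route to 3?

13

Candidate routes:
10–1–13–12–2–3: 15+3+3+4+4 = 29
10–13–8–12–2–3: 11+5+3+4+4 = 27
10–13–2–3: 11+13+4 = 28
10–13–12–2–3: 11+3+4+4 = 22
The minimum is 22 m via 10–13–12–2–3.
So from 10 the first move is to 13.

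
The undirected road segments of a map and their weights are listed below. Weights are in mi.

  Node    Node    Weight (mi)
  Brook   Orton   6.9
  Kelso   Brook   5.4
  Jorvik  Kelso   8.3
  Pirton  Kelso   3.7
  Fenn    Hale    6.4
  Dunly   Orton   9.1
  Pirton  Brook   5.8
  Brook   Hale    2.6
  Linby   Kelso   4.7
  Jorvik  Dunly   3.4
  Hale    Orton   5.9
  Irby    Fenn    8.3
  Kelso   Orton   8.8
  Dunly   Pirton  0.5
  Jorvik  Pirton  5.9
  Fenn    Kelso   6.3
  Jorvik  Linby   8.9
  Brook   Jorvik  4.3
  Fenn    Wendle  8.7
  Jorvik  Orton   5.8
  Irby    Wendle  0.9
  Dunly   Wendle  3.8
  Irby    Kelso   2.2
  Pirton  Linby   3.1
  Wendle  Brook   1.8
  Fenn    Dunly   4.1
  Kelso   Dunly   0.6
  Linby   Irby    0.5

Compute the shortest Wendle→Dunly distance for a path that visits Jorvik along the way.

Shortest Wendle→Jorvik: Wendle–Brook–Jorvik = 6.1
Best Jorvik to Dunly: Jorvik–Dunly costing 3.4
Total via Jorvik: 6.1 + 3.4 = 9.5 mi.

9.5 mi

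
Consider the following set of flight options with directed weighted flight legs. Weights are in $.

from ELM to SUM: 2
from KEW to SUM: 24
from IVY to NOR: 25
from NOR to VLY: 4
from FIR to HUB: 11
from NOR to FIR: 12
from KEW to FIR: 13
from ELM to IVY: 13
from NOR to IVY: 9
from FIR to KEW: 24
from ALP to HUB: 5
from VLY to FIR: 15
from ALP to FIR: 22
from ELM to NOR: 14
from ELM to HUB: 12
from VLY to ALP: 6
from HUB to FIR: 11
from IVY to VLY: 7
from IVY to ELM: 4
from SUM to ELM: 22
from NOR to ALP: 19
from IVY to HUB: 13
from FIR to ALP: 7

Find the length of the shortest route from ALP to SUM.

$64

Compare a few routes:
ALP - FIR - KEW - SUM: 22+24+24 = 70
ALP - HUB - FIR - KEW - SUM: 5+11+24+24 = 64
The minimum is $64 via ALP - HUB - FIR - KEW - SUM.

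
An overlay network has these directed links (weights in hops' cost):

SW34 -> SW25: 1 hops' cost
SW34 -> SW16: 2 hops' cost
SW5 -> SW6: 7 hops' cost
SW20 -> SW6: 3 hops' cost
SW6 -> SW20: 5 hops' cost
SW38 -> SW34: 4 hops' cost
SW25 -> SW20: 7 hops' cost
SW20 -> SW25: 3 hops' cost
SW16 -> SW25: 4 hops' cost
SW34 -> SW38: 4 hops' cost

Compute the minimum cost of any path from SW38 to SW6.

15 hops' cost

Enumerating some paths:
SW38 - SW34 - SW16 - SW25 - SW20 - SW6: 4+2+4+7+3 = 20
SW38 - SW34 - SW25 - SW20 - SW6: 4+1+7+3 = 15
Cheapest is SW38 - SW34 - SW25 - SW20 - SW6 at 15 hops' cost.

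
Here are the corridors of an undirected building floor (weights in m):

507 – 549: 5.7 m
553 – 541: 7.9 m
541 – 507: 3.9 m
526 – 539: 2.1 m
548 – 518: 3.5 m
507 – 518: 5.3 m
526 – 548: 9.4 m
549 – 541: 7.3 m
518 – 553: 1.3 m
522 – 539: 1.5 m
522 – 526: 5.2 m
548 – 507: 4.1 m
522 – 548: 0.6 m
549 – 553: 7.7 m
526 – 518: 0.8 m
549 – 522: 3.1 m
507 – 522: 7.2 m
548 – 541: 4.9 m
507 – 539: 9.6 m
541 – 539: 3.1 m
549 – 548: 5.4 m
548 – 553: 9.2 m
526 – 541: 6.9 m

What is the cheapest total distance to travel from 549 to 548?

3.7 m

Candidate routes:
549–548: 5.4 = 5.4
549–522–548: 3.1+0.6 = 3.7
The minimum is 3.7 m via 549–522–548.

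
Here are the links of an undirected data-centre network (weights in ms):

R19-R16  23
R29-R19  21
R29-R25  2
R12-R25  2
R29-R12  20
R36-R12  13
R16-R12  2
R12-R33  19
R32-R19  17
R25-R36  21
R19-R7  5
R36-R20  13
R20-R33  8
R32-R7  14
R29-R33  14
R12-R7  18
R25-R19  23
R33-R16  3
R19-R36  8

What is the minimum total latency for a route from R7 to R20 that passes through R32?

52 ms

Shortest R7→R32: R7 → R32 = 14
Best R32 to R20: R32 → R19 → R36 → R20 costing 38
Total via R32: 14 + 38 = 52 ms.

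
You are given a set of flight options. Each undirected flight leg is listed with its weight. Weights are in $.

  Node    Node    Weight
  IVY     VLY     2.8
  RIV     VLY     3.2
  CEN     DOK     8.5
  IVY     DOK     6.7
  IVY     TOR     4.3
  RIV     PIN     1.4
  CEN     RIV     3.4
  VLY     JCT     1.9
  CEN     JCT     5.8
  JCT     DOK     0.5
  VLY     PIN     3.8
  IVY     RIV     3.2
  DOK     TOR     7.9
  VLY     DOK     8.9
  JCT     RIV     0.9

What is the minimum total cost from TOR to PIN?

Compare a few routes:
TOR - DOK - JCT - RIV - PIN: 7.9+0.5+0.9+1.4 = 10.7
TOR - IVY - RIV - PIN: 4.3+3.2+1.4 = 8.9
Cheapest is TOR - IVY - RIV - PIN at $8.9.

$8.9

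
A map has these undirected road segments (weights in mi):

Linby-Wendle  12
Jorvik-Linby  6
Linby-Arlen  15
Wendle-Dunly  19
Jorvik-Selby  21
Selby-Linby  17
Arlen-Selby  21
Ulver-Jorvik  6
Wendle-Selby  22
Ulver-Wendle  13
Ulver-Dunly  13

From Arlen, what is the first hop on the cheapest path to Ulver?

Candidate routes:
Arlen → Linby → Jorvik → Ulver: 15+6+6 = 27
Arlen → Linby → Wendle → Ulver: 15+12+13 = 40
The minimum is 27 mi via Arlen → Linby → Jorvik → Ulver.
So from Arlen the first move is to Linby.

Linby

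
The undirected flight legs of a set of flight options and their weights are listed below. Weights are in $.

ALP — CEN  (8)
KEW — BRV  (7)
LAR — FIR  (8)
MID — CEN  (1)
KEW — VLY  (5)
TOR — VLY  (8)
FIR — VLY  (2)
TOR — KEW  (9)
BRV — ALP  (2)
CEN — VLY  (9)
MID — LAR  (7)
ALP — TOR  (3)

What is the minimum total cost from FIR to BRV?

Running Dijkstra from FIR:
FIR: 0
VLY: 2  (via FIR)
KEW: 7  (via VLY)
LAR: 8  (via FIR)
TOR: 10  (via VLY)
CEN: 11  (via VLY)
MID: 12  (via CEN)
ALP: 13  (via TOR)
BRV: 14  (via KEW)
Shortest route: FIR → VLY → KEW → BRV = $14.

$14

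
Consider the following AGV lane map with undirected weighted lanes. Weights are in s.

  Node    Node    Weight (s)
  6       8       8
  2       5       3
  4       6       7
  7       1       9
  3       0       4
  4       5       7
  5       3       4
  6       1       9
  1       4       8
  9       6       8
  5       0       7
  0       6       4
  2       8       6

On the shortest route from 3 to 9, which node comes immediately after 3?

0

Compare a few routes:
3–0–6–9: 4+4+8 = 16
3–5–0–6–9: 4+7+4+8 = 23
The minimum is 16 s via 3–0–6–9.
So from 3 the first move is to 0.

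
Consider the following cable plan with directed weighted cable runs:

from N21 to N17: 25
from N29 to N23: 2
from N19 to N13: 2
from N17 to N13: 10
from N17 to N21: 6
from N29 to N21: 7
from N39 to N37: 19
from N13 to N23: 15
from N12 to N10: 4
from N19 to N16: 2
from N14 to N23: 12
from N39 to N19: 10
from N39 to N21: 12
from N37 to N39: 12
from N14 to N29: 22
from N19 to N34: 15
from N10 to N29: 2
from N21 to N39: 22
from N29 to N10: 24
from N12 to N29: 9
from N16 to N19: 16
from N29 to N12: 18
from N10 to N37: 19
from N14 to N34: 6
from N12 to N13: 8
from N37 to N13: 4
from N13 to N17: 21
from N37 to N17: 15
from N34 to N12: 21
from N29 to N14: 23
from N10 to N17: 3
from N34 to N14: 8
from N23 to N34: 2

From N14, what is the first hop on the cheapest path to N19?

N29

Compare a few routes:
N14–N29–N21–N39–N19: 22+7+22+10 = 61
N14–N34–N12–N10–N17–N21–N39–N19: 6+21+4+3+6+22+10 = 72
Cheapest is N14–N29–N21–N39–N19 at 61.
So from N14 the first move is to N29.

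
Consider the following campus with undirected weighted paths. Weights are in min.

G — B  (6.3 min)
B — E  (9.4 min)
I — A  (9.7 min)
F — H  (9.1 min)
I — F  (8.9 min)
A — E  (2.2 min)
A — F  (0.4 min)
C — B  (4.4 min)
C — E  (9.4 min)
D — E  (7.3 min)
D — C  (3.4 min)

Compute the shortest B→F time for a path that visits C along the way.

16.4 min

Shortest B→C: B–C = 4.4
Shortest C→F: C–E–A–F = 12
Total via C: 4.4 + 12 = 16.4 min.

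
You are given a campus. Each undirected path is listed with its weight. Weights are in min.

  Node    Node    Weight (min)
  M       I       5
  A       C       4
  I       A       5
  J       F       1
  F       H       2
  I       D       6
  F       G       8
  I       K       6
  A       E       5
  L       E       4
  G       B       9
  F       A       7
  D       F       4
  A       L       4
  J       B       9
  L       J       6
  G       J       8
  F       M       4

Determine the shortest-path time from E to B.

19 min

Settle nodes by increasing distance from E:
E: 0
L: 4  (via E)
A: 5  (via E)
C: 9  (via A)
I: 10  (via A)
J: 10  (via L)
F: 11  (via J)
H: 13  (via F)
D: 15  (via F)
M: 15  (via I)
K: 16  (via I)
G: 18  (via J)
B: 19  (via J)
Shortest route: E–L–J–B = 19 min.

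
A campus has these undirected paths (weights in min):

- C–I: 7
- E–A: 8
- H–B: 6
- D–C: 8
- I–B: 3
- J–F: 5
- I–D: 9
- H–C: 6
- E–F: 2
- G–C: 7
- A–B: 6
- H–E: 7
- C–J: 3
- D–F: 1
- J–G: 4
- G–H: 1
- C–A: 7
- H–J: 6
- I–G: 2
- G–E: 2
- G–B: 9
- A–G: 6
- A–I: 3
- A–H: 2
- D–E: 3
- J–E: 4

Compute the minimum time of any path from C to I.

7 min

Settle nodes by increasing distance from C:
C: 0
J: 3  (via C)
H: 6  (via C)
A: 7  (via C)
E: 7  (via J)
G: 7  (via C)
I: 7  (via C)
Shortest route: C → I = 7 min.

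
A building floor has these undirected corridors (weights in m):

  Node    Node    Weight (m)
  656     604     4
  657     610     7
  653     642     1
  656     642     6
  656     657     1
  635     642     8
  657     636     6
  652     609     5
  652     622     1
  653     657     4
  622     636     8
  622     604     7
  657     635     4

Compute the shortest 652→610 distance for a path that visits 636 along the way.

22 m

Shortest 652→636: 652 → 622 → 636 = 9
Best 636 to 610: 636 → 657 → 610 costing 13
Total via 636: 9 + 13 = 22 m.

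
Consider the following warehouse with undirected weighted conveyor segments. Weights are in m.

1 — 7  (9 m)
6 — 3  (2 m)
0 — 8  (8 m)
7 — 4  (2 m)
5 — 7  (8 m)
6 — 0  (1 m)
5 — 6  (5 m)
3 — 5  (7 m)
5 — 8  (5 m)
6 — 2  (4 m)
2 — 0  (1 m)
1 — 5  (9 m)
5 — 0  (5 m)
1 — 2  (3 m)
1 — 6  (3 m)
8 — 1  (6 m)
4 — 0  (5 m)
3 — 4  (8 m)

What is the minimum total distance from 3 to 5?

7 m

Candidate routes:
3 → 5: 7 = 7
3 → 6 → 0 → 5: 2+1+5 = 8
Cheapest is 3 → 5 at 7 m.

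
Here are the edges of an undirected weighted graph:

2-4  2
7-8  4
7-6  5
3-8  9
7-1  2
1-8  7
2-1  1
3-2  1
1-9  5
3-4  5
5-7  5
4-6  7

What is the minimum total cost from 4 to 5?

10

Candidate routes:
4 → 3 → 2 → 1 → 7 → 5: 5+1+1+2+5 = 14
4 → 6 → 7 → 5: 7+5+5 = 17
4 → 2 → 1 → 7 → 5: 2+1+2+5 = 10
4 → 2 → 1 → 8 → 7 → 5: 2+1+7+4+5 = 19
The minimum is 10 via 4 → 2 → 1 → 7 → 5.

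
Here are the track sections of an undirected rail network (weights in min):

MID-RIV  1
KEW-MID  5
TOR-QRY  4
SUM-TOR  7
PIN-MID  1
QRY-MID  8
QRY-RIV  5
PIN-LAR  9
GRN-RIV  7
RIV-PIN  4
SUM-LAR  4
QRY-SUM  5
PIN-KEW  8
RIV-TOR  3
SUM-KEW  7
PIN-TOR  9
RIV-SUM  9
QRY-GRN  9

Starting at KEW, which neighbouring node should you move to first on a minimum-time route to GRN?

Candidate routes:
KEW–MID–RIV–GRN: 5+1+7 = 13
KEW–MID–PIN–RIV–GRN: 5+1+4+7 = 17
KEW–PIN–MID–RIV–GRN: 8+1+1+7 = 17
Cheapest is KEW–MID–RIV–GRN at 13 min.
So from KEW the first move is to MID.

MID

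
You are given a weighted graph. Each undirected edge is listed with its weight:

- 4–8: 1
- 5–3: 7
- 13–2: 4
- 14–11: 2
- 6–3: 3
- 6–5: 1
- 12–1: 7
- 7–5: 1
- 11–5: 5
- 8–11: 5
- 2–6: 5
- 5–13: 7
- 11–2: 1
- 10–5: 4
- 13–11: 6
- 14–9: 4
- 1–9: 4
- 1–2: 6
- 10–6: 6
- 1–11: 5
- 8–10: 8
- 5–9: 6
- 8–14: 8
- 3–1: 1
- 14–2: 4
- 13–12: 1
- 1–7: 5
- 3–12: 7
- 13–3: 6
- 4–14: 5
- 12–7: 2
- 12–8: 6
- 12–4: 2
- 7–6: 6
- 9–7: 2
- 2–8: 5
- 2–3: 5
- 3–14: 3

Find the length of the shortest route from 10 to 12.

7

Compare a few routes:
10 - 5 - 7 - 12: 4+1+2 = 7
10 - 6 - 5 - 7 - 12: 6+1+1+2 = 10
The minimum is 7 via 10 - 5 - 7 - 12.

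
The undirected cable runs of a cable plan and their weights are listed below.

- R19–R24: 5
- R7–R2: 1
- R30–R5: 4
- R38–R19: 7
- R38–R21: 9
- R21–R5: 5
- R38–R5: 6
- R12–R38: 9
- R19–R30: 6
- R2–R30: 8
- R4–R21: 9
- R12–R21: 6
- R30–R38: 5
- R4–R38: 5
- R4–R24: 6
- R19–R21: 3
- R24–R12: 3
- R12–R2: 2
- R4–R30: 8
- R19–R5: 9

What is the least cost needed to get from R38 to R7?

Compare a few routes:
R38 - R4 - R24 - R12 - R2 - R7: 5+6+3+2+1 = 17
R38 - R19 - R24 - R12 - R2 - R7: 7+5+3+2+1 = 18
R38 - R30 - R2 - R7: 5+8+1 = 14
R38 - R12 - R2 - R7: 9+2+1 = 12
The minimum is 12 via R38 - R12 - R2 - R7.

12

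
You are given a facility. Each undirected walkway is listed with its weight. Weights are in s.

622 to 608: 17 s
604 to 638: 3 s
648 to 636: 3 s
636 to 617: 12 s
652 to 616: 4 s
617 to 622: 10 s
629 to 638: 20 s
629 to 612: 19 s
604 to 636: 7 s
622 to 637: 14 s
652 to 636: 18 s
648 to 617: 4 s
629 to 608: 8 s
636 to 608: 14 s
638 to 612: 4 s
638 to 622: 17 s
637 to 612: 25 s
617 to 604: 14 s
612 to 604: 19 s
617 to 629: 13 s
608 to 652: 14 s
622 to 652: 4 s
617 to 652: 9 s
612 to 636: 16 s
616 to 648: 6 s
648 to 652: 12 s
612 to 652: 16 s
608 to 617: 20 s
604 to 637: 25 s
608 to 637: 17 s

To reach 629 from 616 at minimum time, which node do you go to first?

648

Compare a few routes:
616 → 648 → 617 → 629: 6+4+13 = 23
616 → 652 → 608 → 629: 4+14+8 = 26
Cheapest is 616 → 648 → 617 → 629 at 23 s.
So from 616 the first move is to 648.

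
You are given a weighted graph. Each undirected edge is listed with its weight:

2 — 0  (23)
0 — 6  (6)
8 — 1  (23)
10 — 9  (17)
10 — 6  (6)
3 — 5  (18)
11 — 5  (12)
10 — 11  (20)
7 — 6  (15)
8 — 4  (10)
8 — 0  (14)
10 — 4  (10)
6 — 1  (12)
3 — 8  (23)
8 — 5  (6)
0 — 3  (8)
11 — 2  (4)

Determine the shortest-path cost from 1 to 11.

38

Settle nodes by increasing distance from 1:
1: 0
6: 12  (via 1)
0: 18  (via 6)
10: 18  (via 6)
8: 23  (via 1)
3: 26  (via 0)
7: 27  (via 6)
4: 28  (via 10)
5: 29  (via 8)
9: 35  (via 10)
11: 38  (via 10)
Shortest route: 1–6–10–11 = 38.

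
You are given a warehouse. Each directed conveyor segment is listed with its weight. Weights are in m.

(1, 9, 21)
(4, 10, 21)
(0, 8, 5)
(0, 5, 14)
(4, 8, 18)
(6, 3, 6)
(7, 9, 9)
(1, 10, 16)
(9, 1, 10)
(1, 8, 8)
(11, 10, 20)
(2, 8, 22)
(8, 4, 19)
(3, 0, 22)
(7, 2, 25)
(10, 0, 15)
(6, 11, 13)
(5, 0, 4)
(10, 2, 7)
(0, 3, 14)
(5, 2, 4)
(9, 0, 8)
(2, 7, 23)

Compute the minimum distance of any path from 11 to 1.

69 m

Compare a few routes:
11 - 10 - 0 - 5 - 2 - 7 - 9 - 1: 20+15+14+4+23+9+10 = 95
11 - 10 - 2 - 7 - 9 - 1: 20+7+23+9+10 = 69
The minimum is 69 m via 11 - 10 - 2 - 7 - 9 - 1.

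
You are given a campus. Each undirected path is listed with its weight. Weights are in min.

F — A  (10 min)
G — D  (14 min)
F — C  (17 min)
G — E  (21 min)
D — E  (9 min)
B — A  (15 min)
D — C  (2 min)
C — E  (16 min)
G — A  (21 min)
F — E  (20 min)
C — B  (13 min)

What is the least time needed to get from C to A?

Enumerating some paths:
C → B → A: 13+15 = 28
C → F → A: 17+10 = 27
The minimum is 27 min via C → F → A.

27 min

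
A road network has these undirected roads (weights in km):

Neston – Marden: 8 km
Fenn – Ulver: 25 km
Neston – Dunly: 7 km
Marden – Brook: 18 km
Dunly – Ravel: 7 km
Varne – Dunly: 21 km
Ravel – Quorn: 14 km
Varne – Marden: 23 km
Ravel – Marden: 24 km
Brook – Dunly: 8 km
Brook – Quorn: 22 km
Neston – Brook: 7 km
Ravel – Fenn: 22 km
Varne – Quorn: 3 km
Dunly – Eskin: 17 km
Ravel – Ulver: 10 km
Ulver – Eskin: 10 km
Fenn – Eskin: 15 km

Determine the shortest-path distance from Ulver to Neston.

Compare a few routes:
Ulver - Ravel - Dunly - Brook - Neston: 10+7+8+7 = 32
Ulver - Ravel - Dunly - Neston: 10+7+7 = 24
Ulver - Eskin - Dunly - Neston: 10+17+7 = 34
Cheapest is Ulver - Ravel - Dunly - Neston at 24 km.

24 km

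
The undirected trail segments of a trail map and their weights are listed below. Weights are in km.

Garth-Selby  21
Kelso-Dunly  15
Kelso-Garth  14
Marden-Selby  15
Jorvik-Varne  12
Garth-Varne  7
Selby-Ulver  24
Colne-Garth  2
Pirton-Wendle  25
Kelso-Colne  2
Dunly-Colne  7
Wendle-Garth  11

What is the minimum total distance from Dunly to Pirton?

45 km

Running Dijkstra from Dunly:
Dunly: 0
Colne: 7  (via Dunly)
Kelso: 9  (via Colne)
Garth: 9  (via Colne)
Varne: 16  (via Garth)
Wendle: 20  (via Garth)
Jorvik: 28  (via Varne)
Selby: 30  (via Garth)
Pirton: 45  (via Wendle)
Shortest route: Dunly → Colne → Garth → Wendle → Pirton = 45 km.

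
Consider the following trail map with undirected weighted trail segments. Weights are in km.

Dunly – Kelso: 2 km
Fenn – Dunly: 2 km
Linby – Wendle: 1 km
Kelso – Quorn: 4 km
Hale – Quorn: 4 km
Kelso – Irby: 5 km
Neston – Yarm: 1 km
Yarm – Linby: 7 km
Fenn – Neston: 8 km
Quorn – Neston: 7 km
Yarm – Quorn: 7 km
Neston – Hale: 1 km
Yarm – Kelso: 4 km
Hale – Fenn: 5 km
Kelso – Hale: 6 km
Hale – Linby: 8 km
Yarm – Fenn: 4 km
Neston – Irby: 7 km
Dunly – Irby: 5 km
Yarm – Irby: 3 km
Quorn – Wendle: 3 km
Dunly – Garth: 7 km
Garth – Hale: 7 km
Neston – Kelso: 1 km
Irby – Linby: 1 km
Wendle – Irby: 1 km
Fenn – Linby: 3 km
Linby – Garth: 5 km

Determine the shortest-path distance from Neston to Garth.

8 km

Candidate routes:
Neston - Yarm - Irby - Wendle - Linby - Garth: 1+3+1+1+5 = 11
Neston - Hale - Garth: 1+7 = 8
Neston - Kelso - Dunly - Garth: 1+2+7 = 10
Neston - Yarm - Irby - Linby - Garth: 1+3+1+5 = 10
The minimum is 8 km via Neston - Hale - Garth.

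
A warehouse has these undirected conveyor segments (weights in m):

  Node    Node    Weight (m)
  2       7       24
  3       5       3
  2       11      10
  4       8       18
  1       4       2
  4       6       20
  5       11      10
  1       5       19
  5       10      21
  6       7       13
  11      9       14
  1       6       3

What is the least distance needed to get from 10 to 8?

60 m

Shortest distances from 10:
10: 0
5: 21  (via 10)
3: 24  (via 5)
11: 31  (via 5)
1: 40  (via 5)
2: 41  (via 11)
4: 42  (via 1)
6: 43  (via 1)
9: 45  (via 11)
7: 56  (via 6)
8: 60  (via 4)
Shortest route: 10–5–1–4–8 = 60 m.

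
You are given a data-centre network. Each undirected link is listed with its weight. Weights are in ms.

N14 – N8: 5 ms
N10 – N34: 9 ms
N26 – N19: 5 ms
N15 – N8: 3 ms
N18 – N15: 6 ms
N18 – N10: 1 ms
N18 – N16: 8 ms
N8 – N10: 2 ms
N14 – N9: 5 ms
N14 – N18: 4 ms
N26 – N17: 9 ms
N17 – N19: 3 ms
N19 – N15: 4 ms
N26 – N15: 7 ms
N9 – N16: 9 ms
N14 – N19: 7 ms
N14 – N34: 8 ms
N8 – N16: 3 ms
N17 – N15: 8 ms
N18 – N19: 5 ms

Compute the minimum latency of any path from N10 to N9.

10 ms

Settle nodes by increasing distance from N10:
N10: 0
N18: 1  (via N10)
N8: 2  (via N10)
N14: 5  (via N18)
N16: 5  (via N8)
N15: 5  (via N8)
N19: 6  (via N18)
N17: 9  (via N19)
N34: 9  (via N10)
N9: 10  (via N14)
Shortest route: N10 → N18 → N14 → N9 = 10 ms.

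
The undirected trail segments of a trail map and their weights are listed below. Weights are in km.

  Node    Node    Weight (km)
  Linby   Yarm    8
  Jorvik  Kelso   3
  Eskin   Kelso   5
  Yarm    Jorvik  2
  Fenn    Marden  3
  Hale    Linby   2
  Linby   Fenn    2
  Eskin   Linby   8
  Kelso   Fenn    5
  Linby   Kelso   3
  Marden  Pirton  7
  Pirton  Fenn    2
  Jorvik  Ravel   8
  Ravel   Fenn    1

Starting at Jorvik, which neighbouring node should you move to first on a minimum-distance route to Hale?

Enumerating some paths:
Jorvik–Yarm–Linby–Hale: 2+8+2 = 12
Jorvik–Ravel–Fenn–Linby–Hale: 8+1+2+2 = 13
Jorvik–Kelso–Fenn–Linby–Hale: 3+5+2+2 = 12
Jorvik–Kelso–Linby–Hale: 3+3+2 = 8
Cheapest is Jorvik–Kelso–Linby–Hale at 8 km.
So from Jorvik the first move is to Kelso.

Kelso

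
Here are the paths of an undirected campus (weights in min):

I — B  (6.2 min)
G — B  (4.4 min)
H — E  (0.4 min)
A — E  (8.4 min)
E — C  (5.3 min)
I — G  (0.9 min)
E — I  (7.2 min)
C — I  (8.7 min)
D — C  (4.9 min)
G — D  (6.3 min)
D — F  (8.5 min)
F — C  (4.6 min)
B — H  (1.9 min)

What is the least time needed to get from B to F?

Compare a few routes:
B - G - I - C - F: 4.4+0.9+8.7+4.6 = 18.6
B - H - E - C - F: 1.9+0.4+5.3+4.6 = 12.2
The minimum is 12.2 min via B - H - E - C - F.

12.2 min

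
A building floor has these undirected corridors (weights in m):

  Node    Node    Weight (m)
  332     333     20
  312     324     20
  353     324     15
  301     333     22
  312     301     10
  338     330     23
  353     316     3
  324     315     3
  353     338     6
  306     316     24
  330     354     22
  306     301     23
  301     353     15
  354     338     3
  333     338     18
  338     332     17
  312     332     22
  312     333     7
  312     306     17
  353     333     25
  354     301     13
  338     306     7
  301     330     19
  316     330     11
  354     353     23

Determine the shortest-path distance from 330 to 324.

Enumerating some paths:
330 - 316 - 353 - 324: 11+3+15 = 29
330 - 338 - 353 - 324: 23+6+15 = 44
Cheapest is 330 - 316 - 353 - 324 at 29 m.

29 m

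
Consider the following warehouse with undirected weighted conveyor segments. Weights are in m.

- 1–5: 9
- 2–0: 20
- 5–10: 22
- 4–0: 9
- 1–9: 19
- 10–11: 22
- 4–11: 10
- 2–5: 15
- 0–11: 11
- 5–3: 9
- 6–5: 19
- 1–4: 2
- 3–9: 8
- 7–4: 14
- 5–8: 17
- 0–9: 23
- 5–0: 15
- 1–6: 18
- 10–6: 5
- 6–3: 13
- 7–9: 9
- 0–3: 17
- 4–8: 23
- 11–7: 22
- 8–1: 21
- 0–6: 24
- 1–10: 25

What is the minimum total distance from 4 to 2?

Enumerating some paths:
4 - 1 - 5 - 2: 2+9+15 = 26
4 - 0 - 2: 9+20 = 29
The minimum is 26 m via 4 - 1 - 5 - 2.

26 m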